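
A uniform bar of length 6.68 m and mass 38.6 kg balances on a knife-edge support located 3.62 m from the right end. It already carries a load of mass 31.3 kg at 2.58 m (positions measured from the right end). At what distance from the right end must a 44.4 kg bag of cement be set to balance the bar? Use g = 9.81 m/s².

Sum moments about the knife-edge support (at 3.62 m from the right end) (the support reaction has zero arm there).
Beam weight: 38.6 × 9.81 = 378.7 N down at 3.34 m → arm 0.28 m, τ = 378.7 × 0.28 = 106 N·m clockwise.
Load: 31.3 × 9.81 = 307.1 N down at 2.58 m → arm 1.04 m, τ = 307.1 × 1.04 = 319.4 N·m clockwise.
Net moment of existing loads = 425.4 N·m clockwise.
The bag of cement weighs 44.4 × 9.81 = 435.6 N and must supply an equal counterclockwise moment, so its lever arm about the knife-edge support is 425.4 / 435.6 = 0.977 m.
That puts it at 3.62 + 0.977 = 4.6 m from the right end.

x ≈ 4.6 m from the right end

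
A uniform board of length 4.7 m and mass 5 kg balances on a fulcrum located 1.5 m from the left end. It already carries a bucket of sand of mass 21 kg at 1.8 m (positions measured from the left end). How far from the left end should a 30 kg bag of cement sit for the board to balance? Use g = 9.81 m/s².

x ≈ 1.15 m from the left end

About the fulcrum (at 1.5 m from the left end):
Beam weight: 5 × 9.81 = 49.05 N down at 2.35 m → arm 0.85 m, τ = 49.05 × 0.85 = 41.69 N·m clockwise.
Bucket of sand: 21 × 9.81 = 206 N down at 1.8 m → arm 0.3 m, τ = 206 × 0.3 = 61.8 N·m clockwise.
Net moment of existing loads = 103.5 N·m clockwise.
The bag of cement weighs 30 × 9.81 = 294.3 N and must supply an equal counterclockwise moment, so its lever arm about the fulcrum is 103.5 / 294.3 = 0.352 m.
That puts it at 1.5 − 0.352 = 1.15 m from the left end.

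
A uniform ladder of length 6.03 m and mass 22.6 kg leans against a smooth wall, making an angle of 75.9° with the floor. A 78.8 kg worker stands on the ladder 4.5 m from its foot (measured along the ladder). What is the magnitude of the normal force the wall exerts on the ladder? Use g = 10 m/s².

Choose the foot of the ladder as the axis so the floor normal and friction both act there and drop out.
Ladder weight 22.6×10 = 226 N acts at 3.015 m along the ladder; its horizontal arm is 3.015·cos75.9° = 0.7345 m → τ = 166 N·m clockwise.
Worker: 78.8×10 = 788 N at 4.5 m → arm 1.096 m → τ = 863.6 N·m clockwise.
Wall normal N acts horizontally at the top; its moment arm is the height L sinθ = 6.03·sin75.9° = 5.848 m, counterclockwise.
Στ = 0 ⇒ N × 5.848 = 1030 ⇒ N = 176 N.

N_wall ≈ 176 N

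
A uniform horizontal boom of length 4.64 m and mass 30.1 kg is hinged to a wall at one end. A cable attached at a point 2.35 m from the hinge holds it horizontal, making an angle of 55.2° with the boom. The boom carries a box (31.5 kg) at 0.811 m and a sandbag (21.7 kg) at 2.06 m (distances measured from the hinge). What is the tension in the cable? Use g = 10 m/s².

T ≈ 726 N

Take moments about the hinge.
Beam weight: 30.1 × 10 = 301 N down at 2.32 m → arm 2.32 m, τ = 301 × 2.32 = 698.3 N·m clockwise.
Box: 31.5 × 10 = 315 N down at 0.811 m → arm 0.811 m, τ = 315 × 0.811 = 255.5 N·m clockwise.
Sandbag: 21.7 × 10 = 217 N down at 2.06 m → arm 2.06 m, τ = 217 × 2.06 = 447 N·m clockwise.
Total clockwise load moment = 1401 N·m.
The cable tension T acts at 2.35 m; only its component perpendicular to the boom, T sinθ, produces torque. sin 55.2° = 0.8211.
Setting net torque to zero: T × 2.35 × 0.8211 = 1401 → T = 1401 / 1.93 = 726 N.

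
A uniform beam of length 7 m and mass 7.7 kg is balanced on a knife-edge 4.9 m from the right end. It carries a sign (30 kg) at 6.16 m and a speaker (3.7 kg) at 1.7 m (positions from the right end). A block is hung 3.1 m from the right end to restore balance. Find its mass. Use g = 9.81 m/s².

Sum moments about the knife-edge (at 4.9 m from the right end) (the support reaction has zero arm there).
Beam weight: 7.7 × 9.81 = 75.54 N down at 3.5 m → arm 1.4 m, τ = 75.54 × 1.4 = 105.8 N·m clockwise.
Sign: 30 × 9.81 = 294.3 N down at 6.16 m → arm 1.26 m, τ = 294.3 × 1.26 = 370.8 N·m counterclockwise.
Speaker: 3.7 × 9.81 = 36.3 N down at 1.7 m → arm 3.2 m, τ = 36.3 × 3.2 = 116.2 N·m clockwise.
Net moment of known loads = 148.8 N·m counterclockwise.
An unknown mass m at 3.1 m has arm 1.8 m; its moment is m·g·1.8 clockwise.
Setting net torque to zero: m × 9.81 × 1.8 = 148.8 → m = 148.8 / (9.81 × 1.8) = 8.43 kg.

m ≈ 8.43 kg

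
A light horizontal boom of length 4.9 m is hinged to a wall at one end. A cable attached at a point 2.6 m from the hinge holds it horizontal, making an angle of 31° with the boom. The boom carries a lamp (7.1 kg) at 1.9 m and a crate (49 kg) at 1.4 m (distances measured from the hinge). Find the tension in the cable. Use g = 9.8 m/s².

T ≈ 601 N

Take moments about the hinge.
Lamp: 7.1 × 9.8 = 69.58 N down at 1.9 m → arm 1.9 m, τ = 69.58 × 1.9 = 132.2 N·m clockwise.
Crate: 49 × 9.8 = 480.2 N down at 1.4 m → arm 1.4 m, τ = 480.2 × 1.4 = 672.3 N·m clockwise.
Total clockwise load moment = 804.5 N·m.
The cable tension T acts at 2.6 m; only its component perpendicular to the boom, T sinθ, produces torque. sin 31° = 0.515.
Balancing moments: T × 2.6 × 0.515 = 804.5, giving T = 804.5 / 1.339 = 601 N.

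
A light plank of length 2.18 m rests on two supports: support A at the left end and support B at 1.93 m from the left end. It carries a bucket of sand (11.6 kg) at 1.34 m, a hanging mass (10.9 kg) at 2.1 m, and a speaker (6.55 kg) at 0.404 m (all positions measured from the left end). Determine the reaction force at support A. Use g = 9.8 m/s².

Taking torques about support B:
Bucket of sand: 11.6 × 9.8 = 113.7 N down at 1.34 m → arm 0.59 m, τ = 113.7 × 0.59 = 67.08 N·m counterclockwise.
Hanging mass: 10.9 × 9.8 = 106.8 N down at 2.1 m → arm 0.17 m, τ = 106.8 × 0.17 = 18.16 N·m clockwise.
Speaker: 6.55 × 9.8 = 64.19 N down at 0.404 m → arm 1.526 m, τ = 64.19 × 1.526 = 97.95 N·m counterclockwise.
Net load moment about support B = 146.9 N·m counterclockwise.
Reaction R at support A is upward at 0 m, arm 1.93 m → moment R × 1.93 clockwise.
For rotational equilibrium, R × 1.93 = 146.9, so R = 76.1 N.

R_A ≈ 76.1 N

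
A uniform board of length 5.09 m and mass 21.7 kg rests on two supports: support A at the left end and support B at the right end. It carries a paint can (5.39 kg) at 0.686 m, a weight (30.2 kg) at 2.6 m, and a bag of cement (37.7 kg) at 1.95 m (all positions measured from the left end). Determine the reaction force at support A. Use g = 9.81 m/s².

R_A ≈ 525 N

Sum moments about support B (its reaction then has zero moment arm).
Beam weight: 21.7 × 9.81 = 212.9 N down at 2.545 m → arm 2.545 m, τ = 212.9 × 2.545 = 541.8 N·m counterclockwise.
Paint can: 5.39 × 9.81 = 52.88 N down at 0.686 m → arm 4.404 m, τ = 52.88 × 4.404 = 232.9 N·m counterclockwise.
Weight: 30.2 × 9.81 = 296.3 N down at 2.6 m → arm 2.49 m, τ = 296.3 × 2.49 = 737.8 N·m counterclockwise.
Bag of cement: 37.7 × 9.81 = 369.8 N down at 1.95 m → arm 3.14 m, τ = 369.8 × 3.14 = 1161 N·m counterclockwise.
Net load moment about support B = 2674 N·m counterclockwise.
Reaction R at support A is upward at 0 m, arm 5.09 m → moment R × 5.09 clockwise.
For rotational equilibrium, R × 5.09 = 2674, so R = 525 N.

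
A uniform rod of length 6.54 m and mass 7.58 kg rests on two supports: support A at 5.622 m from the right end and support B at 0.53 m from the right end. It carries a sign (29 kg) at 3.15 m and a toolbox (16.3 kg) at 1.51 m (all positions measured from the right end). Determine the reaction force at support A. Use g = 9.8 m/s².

Sum moments about support B (its reaction then has zero moment arm).
Beam weight: 7.58 × 9.8 = 74.28 N down at 3.27 m → arm 2.74 m, τ = 74.28 × 2.74 = 203.5 N·m counterclockwise.
Sign: 29 × 9.8 = 284.2 N down at 3.15 m → arm 2.62 m, τ = 284.2 × 2.62 = 744.6 N·m counterclockwise.
Toolbox: 16.3 × 9.8 = 159.7 N down at 1.51 m → arm 0.98 m, τ = 159.7 × 0.98 = 156.5 N·m counterclockwise.
Net load moment about support B = 1105 N·m counterclockwise.
Reaction R at support A is upward at 5.622 m, arm 5.092 m → moment R × 5.092 clockwise.
Στ = 0 ⇒ R × 5.092 = 1105 ⇒ R = 217 N.

R_A ≈ 217 N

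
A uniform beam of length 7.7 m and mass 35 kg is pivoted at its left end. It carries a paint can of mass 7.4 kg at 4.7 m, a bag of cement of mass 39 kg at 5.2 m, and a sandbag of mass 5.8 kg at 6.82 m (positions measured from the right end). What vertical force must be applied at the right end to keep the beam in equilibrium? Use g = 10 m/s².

F ≈ 337 N

Take moments about the left end.
Beam weight: 35 × 10 = 350 N down at 3.85 m → arm 3.85 m, τ = 350 × 3.85 = 1348 N·m clockwise.
Paint can: 7.4 × 10 = 74 N down at 4.7 m → arm 3 m, τ = 74 × 3 = 222 N·m clockwise.
Bag of cement: 39 × 10 = 390 N down at 5.2 m → arm 2.5 m, τ = 390 × 2.5 = 975 N·m clockwise.
Sandbag: 5.8 × 10 = 58 N down at 6.82 m → arm 0.88 m, τ = 58 × 0.88 = 51.04 N·m clockwise.
Net moment of the loads = 2596 N·m clockwise.
The upward force F acts at the right end, arm 7.7 m, giving F × 7.7 counterclockwise.
Balancing moments: F × 7.7 = 2596, giving F = 2596 / 7.7 = 337 N.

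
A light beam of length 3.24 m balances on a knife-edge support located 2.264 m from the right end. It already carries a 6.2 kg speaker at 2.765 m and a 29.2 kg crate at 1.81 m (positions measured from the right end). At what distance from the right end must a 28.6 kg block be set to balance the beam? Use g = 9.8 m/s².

x ≈ 2.62 m from the right end

Sum moments about the knife-edge support (at 2.264 m from the right end) (the support reaction has zero arm there).
Speaker: 6.2 × 9.8 = 60.76 N down at 2.765 m → arm 0.501 m, τ = 60.76 × 0.501 = 30.44 N·m counterclockwise.
Crate: 29.2 × 9.8 = 286.2 N down at 1.81 m → arm 0.454 m, τ = 286.2 × 0.454 = 129.9 N·m clockwise.
Net moment of existing loads = 99.46 N·m clockwise.
The block weighs 28.6 × 9.8 = 280.3 N and must supply an equal counterclockwise moment, so its lever arm about the knife-edge support is 99.46 / 280.3 = 0.355 m.
That puts it at 2.264 + 0.355 = 2.62 m from the right end.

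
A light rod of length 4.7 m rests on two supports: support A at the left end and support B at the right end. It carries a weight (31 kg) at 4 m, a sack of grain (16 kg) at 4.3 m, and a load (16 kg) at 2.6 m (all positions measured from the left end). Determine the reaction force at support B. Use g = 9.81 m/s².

R_B ≈ 489 N

Take moments about support A.
Weight: 31 × 9.81 = 304.1 N down at 4 m → arm 4 m, τ = 304.1 × 4 = 1216 N·m clockwise.
Sack of grain: 16 × 9.81 = 157 N down at 4.3 m → arm 4.3 m, τ = 157 × 4.3 = 675.1 N·m clockwise.
Load: 16 × 9.81 = 157 N down at 2.6 m → arm 2.6 m, τ = 157 × 2.6 = 408.2 N·m clockwise.
Net load moment about support A = 2299 N·m clockwise.
Reaction R at support B is upward at 4.7 m, arm 4.7 m → moment R × 4.7 counterclockwise.
For rotational equilibrium, R × 4.7 = 2299, so R = 489 N.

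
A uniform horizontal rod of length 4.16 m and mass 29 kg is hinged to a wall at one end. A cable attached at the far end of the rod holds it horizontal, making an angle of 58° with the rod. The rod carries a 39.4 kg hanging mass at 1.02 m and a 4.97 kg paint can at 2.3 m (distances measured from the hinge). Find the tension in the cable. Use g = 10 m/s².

T ≈ 317 N

Choose the hinge as the axis so the unknown hinge reaction has zero arm there.
Beam weight: 29 × 10 = 290 N down at 2.08 m → arm 2.08 m, τ = 290 × 2.08 = 603.2 N·m clockwise.
Hanging mass: 39.4 × 10 = 394 N down at 1.02 m → arm 1.02 m, τ = 394 × 1.02 = 401.9 N·m clockwise.
Paint can: 4.97 × 10 = 49.7 N down at 2.3 m → arm 2.3 m, τ = 49.7 × 2.3 = 114.3 N·m clockwise.
Total clockwise load moment = 1119 N·m.
The cable tension T acts at 4.16 m; only its component perpendicular to the rod, T sinθ, produces torque. sin 58° = 0.848.
For rotational equilibrium, T × 4.16 × 0.848 = 1119, so T = 1119 / 3.528 = 317 N.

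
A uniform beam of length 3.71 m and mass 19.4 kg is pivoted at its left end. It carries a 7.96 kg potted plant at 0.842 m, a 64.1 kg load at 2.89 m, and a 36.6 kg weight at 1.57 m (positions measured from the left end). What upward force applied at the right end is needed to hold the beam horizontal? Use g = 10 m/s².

F ≈ 769 N

Taking torques about the left end:
Beam weight: 19.4 × 10 = 194 N down at 1.855 m → arm 1.855 m, τ = 194 × 1.855 = 359.9 N·m clockwise.
Potted plant: 7.96 × 10 = 79.6 N down at 0.842 m → arm 0.842 m, τ = 79.6 × 0.842 = 67.02 N·m clockwise.
Load: 64.1 × 10 = 641 N down at 2.89 m → arm 2.89 m, τ = 641 × 2.89 = 1852 N·m clockwise.
Weight: 36.6 × 10 = 366 N down at 1.57 m → arm 1.57 m, τ = 366 × 1.57 = 574.6 N·m clockwise.
Net moment of the loads = 2854 N·m clockwise.
The upward force F acts at the right end, arm 3.71 m, giving F × 3.71 counterclockwise.
Στ = 0 ⇒ F × 3.71 = 2854 ⇒ F = 2854 / 3.71 = 769 N.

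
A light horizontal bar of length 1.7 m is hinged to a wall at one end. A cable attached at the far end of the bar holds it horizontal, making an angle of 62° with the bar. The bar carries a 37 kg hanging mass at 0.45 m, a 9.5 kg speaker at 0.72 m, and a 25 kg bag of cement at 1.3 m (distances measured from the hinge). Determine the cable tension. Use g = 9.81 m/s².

T ≈ 366 N

Choose the hinge as the axis so the unknown hinge reaction has zero arm there.
Hanging mass: 37 × 9.81 = 363 N down at 0.45 m → arm 0.45 m, τ = 363 × 0.45 = 163.3 N·m clockwise.
Speaker: 9.5 × 9.81 = 93.2 N down at 0.72 m → arm 0.72 m, τ = 93.2 × 0.72 = 67.1 N·m clockwise.
Bag of cement: 25 × 9.81 = 245.2 N down at 1.3 m → arm 1.3 m, τ = 245.2 × 1.3 = 318.8 N·m clockwise.
Total clockwise load moment = 549.2 N·m.
The cable tension T acts at 1.7 m; only its component perpendicular to the bar, T sinθ, produces torque. sin 62° = 0.8829.
Στ = 0 ⇒ T × 1.7 × 0.8829 = 549.2 ⇒ T = 549.2 / 1.501 = 366 N.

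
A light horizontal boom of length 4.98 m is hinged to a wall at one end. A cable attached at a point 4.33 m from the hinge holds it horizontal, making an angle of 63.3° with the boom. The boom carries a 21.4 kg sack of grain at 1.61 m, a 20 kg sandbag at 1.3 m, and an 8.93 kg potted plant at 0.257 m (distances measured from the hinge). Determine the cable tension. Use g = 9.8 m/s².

Choose the hinge as the axis so the unknown hinge reaction has zero arm there.
Sack of grain: 21.4 × 9.8 = 209.7 N down at 1.61 m → arm 1.61 m, τ = 209.7 × 1.61 = 337.6 N·m clockwise.
Sandbag: 20 × 9.8 = 196 N down at 1.3 m → arm 1.3 m, τ = 196 × 1.3 = 254.8 N·m clockwise.
Potted plant: 8.93 × 9.8 = 87.51 N down at 0.257 m → arm 0.257 m, τ = 87.51 × 0.257 = 22.49 N·m clockwise.
Total clockwise load moment = 614.9 N·m.
The cable tension T acts at 4.33 m; only its component perpendicular to the boom, T sinθ, produces torque. sin 63.3° = 0.8934.
Setting net torque to zero: T × 4.33 × 0.8934 = 614.9 → T = 614.9 / 3.868 = 159 N.

T ≈ 159 N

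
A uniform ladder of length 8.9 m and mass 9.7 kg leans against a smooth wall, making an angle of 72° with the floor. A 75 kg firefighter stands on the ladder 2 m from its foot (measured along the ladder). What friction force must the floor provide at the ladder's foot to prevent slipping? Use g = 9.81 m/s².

f ≈ 69.2 N

Taking torques about the foot of the ladder:
Ladder weight 9.7×9.81 = 95.16 N acts at 4.45 m along the ladder; its horizontal arm is 4.45·cos72° = 1.375 m → τ = 130.8 N·m clockwise.
Firefighter: 75×9.81 = 735.8 N at 2 m → arm 0.618 m → τ = 454.7 N·m clockwise.
Wall normal N acts horizontally at the top; its moment arm is the height L sinθ = 8.9·sin72° = 8.464 m, counterclockwise.
Balancing moments: N × 8.464 = 585.5, giving N = 69.2 N.
ΣFx = 0: friction at the foot balances the wall's push, so f = N_wall = 69.2 N.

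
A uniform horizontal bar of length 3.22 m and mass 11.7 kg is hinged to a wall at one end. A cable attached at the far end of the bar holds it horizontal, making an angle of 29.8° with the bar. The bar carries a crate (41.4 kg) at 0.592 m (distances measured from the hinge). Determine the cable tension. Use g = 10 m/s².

T ≈ 271 N

About the hinge:
Beam weight: 11.7 × 10 = 117 N down at 1.61 m → arm 1.61 m, τ = 117 × 1.61 = 188.4 N·m clockwise.
Crate: 41.4 × 10 = 414 N down at 0.592 m → arm 0.592 m, τ = 414 × 0.592 = 245.1 N·m clockwise.
Total clockwise load moment = 433.5 N·m.
The cable tension T acts at 3.22 m; only its component perpendicular to the bar, T sinθ, produces torque. sin 29.8° = 0.497.
Στ = 0 ⇒ T × 3.22 × 0.497 = 433.5 ⇒ T = 433.5 / 1.6 = 271 N.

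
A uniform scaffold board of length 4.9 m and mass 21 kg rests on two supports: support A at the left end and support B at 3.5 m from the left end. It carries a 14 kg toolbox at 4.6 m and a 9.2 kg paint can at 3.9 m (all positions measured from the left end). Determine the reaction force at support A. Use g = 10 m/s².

Take moments about support B.
Beam weight: 21 × 10 = 210 N down at 2.45 m → arm 1.05 m, τ = 210 × 1.05 = 220.5 N·m counterclockwise.
Toolbox: 14 × 10 = 140 N down at 4.6 m → arm 1.1 m, τ = 140 × 1.1 = 154 N·m clockwise.
Paint can: 9.2 × 10 = 92 N down at 3.9 m → arm 0.4 m, τ = 92 × 0.4 = 36.8 N·m clockwise.
Net load moment about support B = 29.7 N·m counterclockwise.
Reaction R at support A is upward at 0 m, arm 3.5 m → moment R × 3.5 clockwise.
Setting net torque to zero: R × 3.5 = 29.7 → R = 8.49 N.

R_A ≈ 8.49 N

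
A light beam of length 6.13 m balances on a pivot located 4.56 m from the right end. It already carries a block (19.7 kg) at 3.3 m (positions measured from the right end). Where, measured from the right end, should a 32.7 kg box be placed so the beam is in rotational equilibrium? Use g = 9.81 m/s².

x ≈ 5.32 m from the right end

Choose the pivot (at 4.56 m from the right end) as the axis so the support reaction has zero arm there.
Block: 19.7 × 9.81 = 193.3 N down at 3.3 m → arm 1.26 m, τ = 193.3 × 1.26 = 243.6 N·m clockwise.
Net moment of existing loads = 243.6 N·m clockwise.
The box weighs 32.7 × 9.81 = 320.8 N and must supply an equal counterclockwise moment, so its lever arm about the pivot is 243.6 / 320.8 = 0.759 m.
That puts it at 4.56 + 0.759 = 5.32 m from the right end.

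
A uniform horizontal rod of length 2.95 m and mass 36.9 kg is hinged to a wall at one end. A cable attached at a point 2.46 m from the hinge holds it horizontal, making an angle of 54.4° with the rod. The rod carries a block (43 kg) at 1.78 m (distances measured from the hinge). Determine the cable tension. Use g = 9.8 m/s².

T ≈ 642 N

Taking torques about the hinge:
Beam weight: 36.9 × 9.8 = 361.6 N down at 1.475 m → arm 1.475 m, τ = 361.6 × 1.475 = 533.4 N·m clockwise.
Block: 43 × 9.8 = 421.4 N down at 1.78 m → arm 1.78 m, τ = 421.4 × 1.78 = 750.1 N·m clockwise.
Total clockwise load moment = 1284 N·m.
The cable tension T acts at 2.46 m; only its component perpendicular to the rod, T sinθ, produces torque. sin 54.4° = 0.8131.
For rotational equilibrium, T × 2.46 × 0.8131 = 1284, so T = 1284 / 2 = 642 N.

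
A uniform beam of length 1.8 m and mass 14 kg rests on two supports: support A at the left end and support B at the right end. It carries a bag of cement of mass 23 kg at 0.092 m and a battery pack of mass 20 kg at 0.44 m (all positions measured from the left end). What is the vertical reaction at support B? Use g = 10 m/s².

Taking torques about support A:
Beam weight: 14 × 10 = 140 N down at 0.9 m → arm 0.9 m, τ = 140 × 0.9 = 126 N·m clockwise.
Bag of cement: 23 × 10 = 230 N down at 0.092 m → arm 0.092 m, τ = 230 × 0.092 = 21.16 N·m clockwise.
Battery pack: 20 × 10 = 200 N down at 0.44 m → arm 0.44 m, τ = 200 × 0.44 = 88 N·m clockwise.
Net load moment about support A = 235.2 N·m clockwise.
Reaction R at support B is upward at 1.8 m, arm 1.8 m → moment R × 1.8 counterclockwise.
Balancing moments: R × 1.8 = 235.2, giving R = 131 N.

R_B ≈ 131 N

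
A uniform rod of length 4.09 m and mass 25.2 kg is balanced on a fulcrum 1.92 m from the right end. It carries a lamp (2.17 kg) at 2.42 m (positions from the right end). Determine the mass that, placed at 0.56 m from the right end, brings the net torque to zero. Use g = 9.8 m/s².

Taking torques about the fulcrum (at 1.92 m from the right end):
Beam weight: 25.2 × 9.8 = 247 N down at 2.045 m → arm 0.125 m, τ = 247 × 0.125 = 30.88 N·m counterclockwise.
Lamp: 2.17 × 9.8 = 21.27 N down at 2.42 m → arm 0.5 m, τ = 21.27 × 0.5 = 10.63 N·m counterclockwise.
Net moment of known loads = 41.51 N·m counterclockwise.
An unknown mass m at 0.56 m has arm 1.36 m; its moment is m·g·1.36 clockwise.
Στ = 0 ⇒ m × 9.8 × 1.36 = 41.51 ⇒ m = 41.51 / (9.8 × 1.36) = 3.11 kg.

m ≈ 3.11 kg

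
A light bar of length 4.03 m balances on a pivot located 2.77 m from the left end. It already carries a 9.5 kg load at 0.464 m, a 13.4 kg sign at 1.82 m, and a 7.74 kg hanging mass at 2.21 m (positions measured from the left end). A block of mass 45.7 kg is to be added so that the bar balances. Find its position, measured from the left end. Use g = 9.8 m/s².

Choose the pivot (at 2.77 m from the left end) as the axis so the support reaction has zero arm there.
Load: 9.5 × 9.8 = 93.1 N down at 0.464 m → arm 2.306 m, τ = 93.1 × 2.306 = 214.7 N·m counterclockwise.
Sign: 13.4 × 9.8 = 131.3 N down at 1.82 m → arm 0.95 m, τ = 131.3 × 0.95 = 124.7 N·m counterclockwise.
Hanging mass: 7.74 × 9.8 = 75.85 N down at 2.21 m → arm 0.56 m, τ = 75.85 × 0.56 = 42.48 N·m counterclockwise.
Net moment of existing loads = 381.9 N·m counterclockwise.
The block weighs 45.7 × 9.8 = 447.9 N and must supply an equal clockwise moment, so its lever arm about the pivot is 381.9 / 447.9 = 0.853 m.
That puts it at 2.77 + 0.853 = 3.62 m from the left end.

x ≈ 3.62 m from the left end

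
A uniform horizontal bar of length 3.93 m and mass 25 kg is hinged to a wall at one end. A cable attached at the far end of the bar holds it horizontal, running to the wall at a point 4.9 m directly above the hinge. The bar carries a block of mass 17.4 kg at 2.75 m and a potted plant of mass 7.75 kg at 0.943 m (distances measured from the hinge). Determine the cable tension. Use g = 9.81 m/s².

Take moments about the hinge.
Beam weight: 25 × 9.81 = 245.2 N down at 1.965 m → arm 1.965 m, τ = 245.2 × 1.965 = 481.8 N·m clockwise.
Block: 17.4 × 9.81 = 170.7 N down at 2.75 m → arm 2.75 m, τ = 170.7 × 2.75 = 469.4 N·m clockwise.
Potted plant: 7.75 × 9.81 = 76.03 N down at 0.943 m → arm 0.943 m, τ = 76.03 × 0.943 = 71.7 N·m clockwise.
Total clockwise load moment = 1023 N·m.
The cable tension T acts at 3.93 m; only its component perpendicular to the bar, T sinθ, produces torque. sinθ = h/√(h²+d²) = 4.9/√(4.9²+3.93²) = 0.7801.
Setting net torque to zero: T × 3.93 × 0.7801 = 1023 → T = 1023 / 3.066 = 334 N.

T ≈ 334 N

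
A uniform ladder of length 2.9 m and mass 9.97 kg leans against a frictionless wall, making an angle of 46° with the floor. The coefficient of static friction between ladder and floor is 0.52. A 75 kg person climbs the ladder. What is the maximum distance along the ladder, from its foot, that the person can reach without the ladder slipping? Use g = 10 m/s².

d ≈ 1.58 m

About the foot of the ladder:
Ladder weight 9.97×10 = 99.7 N acts at 1.45 m along the ladder; its horizontal arm is 1.45·cos46° = 1.007 m → τ = 100.4 N·m clockwise.
Person weight 75×10 = 750 N at distance d → arm d·cos46° → τ = 750·d·0.6947 clockwise.
Wall normal N at the top has arm L sinθ = 2.086 m counterclockwise, so Στ = 0 gives N·2.086 = 100.4 + 521·d.
ΣFy = 0 ⇒ N_floor = 849.7 N, so the maximum friction is μ_s·N_floor = 0.52×849.7 = 441.8 N. ΣFx = 0 ⇒ N_wall = f, so at the slipping point N = 441.8 N.
Substituting: 441.8×2.086 = 100.4 + 521·d ⇒ d = (921.6 − 100.4) / 521 = 1.58 m.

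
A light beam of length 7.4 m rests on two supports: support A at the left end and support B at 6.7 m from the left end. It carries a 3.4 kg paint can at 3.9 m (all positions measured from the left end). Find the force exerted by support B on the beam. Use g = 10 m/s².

R_B ≈ 19.8 N

Sum moments about support A (its reaction then has zero moment arm).
Paint can: 3.4 × 10 = 34 N down at 3.9 m → arm 3.9 m, τ = 34 × 3.9 = 132.6 N·m clockwise.
Net load moment about support A = 132.6 N·m clockwise.
Reaction R at support B is upward at 6.7 m, arm 6.7 m → moment R × 6.7 counterclockwise.
Setting net torque to zero: R × 6.7 = 132.6 → R = 19.8 N.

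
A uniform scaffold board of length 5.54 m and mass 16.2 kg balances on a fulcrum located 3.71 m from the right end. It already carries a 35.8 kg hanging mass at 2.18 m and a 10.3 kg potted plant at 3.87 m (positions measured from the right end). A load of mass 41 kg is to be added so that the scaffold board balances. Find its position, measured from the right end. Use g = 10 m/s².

About the fulcrum (at 3.71 m from the right end):
Beam weight: 16.2 × 10 = 162 N down at 2.77 m → arm 0.94 m, τ = 162 × 0.94 = 152.3 N·m clockwise.
Hanging mass: 35.8 × 10 = 358 N down at 2.18 m → arm 1.53 m, τ = 358 × 1.53 = 547.7 N·m clockwise.
Potted plant: 10.3 × 10 = 103 N down at 3.87 m → arm 0.16 m, τ = 103 × 0.16 = 16.48 N·m counterclockwise.
Net moment of existing loads = 683.5 N·m clockwise.
The load weighs 41 × 10 = 410 N and must supply an equal counterclockwise moment, so its lever arm about the fulcrum is 683.5 / 410 = 1.67 m.
That puts it at 3.71 + 1.67 = 5.38 m from the right end.

x ≈ 5.38 m from the right end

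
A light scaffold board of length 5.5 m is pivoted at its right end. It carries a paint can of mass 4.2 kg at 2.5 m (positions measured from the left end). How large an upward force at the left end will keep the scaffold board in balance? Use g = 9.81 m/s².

About the right end:
Paint can: 4.2 × 9.81 = 41.2 N down at 2.5 m → arm 3 m, τ = 41.2 × 3 = 123.6 N·m counterclockwise.
Net moment of the loads = 123.6 N·m counterclockwise.
The upward force F acts at the left end, arm 5.5 m, giving F × 5.5 clockwise.
Στ = 0 ⇒ F × 5.5 = 123.6 ⇒ F = 123.6 / 5.5 = 22.5 N.

F ≈ 22.5 N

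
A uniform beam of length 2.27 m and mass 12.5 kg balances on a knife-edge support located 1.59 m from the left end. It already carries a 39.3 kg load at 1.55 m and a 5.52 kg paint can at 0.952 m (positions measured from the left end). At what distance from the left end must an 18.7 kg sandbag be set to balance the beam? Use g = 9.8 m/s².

Choose the knife-edge support (at 1.59 m from the left end) as the axis so the support reaction has zero arm there.
Beam weight: 12.5 × 9.8 = 122.5 N down at 1.135 m → arm 0.455 m, τ = 122.5 × 0.455 = 55.74 N·m counterclockwise.
Load: 39.3 × 9.8 = 385.1 N down at 1.55 m → arm 0.04 m, τ = 385.1 × 0.04 = 15.4 N·m counterclockwise.
Paint can: 5.52 × 9.8 = 54.1 N down at 0.952 m → arm 0.638 m, τ = 54.1 × 0.638 = 34.52 N·m counterclockwise.
Net moment of existing loads = 105.7 N·m counterclockwise.
The sandbag weighs 18.7 × 9.8 = 183.3 N and must supply an equal clockwise moment, so its lever arm about the knife-edge support is 105.7 / 183.3 = 0.577 m.
That puts it at 1.59 + 0.577 = 2.17 m from the left end.

x ≈ 2.17 m from the left end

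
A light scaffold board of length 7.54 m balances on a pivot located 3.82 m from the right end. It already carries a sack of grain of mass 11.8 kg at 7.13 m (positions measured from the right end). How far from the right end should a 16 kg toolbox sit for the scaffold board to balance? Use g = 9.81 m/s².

x ≈ 1.38 m from the right end

About the pivot (at 3.82 m from the right end):
Sack of grain: 11.8 × 9.81 = 115.8 N down at 7.13 m → arm 3.31 m, τ = 115.8 × 3.31 = 383.3 N·m counterclockwise.
Net moment of existing loads = 383.3 N·m counterclockwise.
The toolbox weighs 16 × 9.81 = 157 N and must supply an equal clockwise moment, so its lever arm about the pivot is 383.3 / 157 = 2.44 m.
That puts it at 3.82 − 2.44 = 1.38 m from the right end.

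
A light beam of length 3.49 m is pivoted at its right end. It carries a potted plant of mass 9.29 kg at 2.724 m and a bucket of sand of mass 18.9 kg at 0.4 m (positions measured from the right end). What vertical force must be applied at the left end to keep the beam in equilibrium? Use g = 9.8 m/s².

F ≈ 92.3 N

Sum moments about the right end (the unknown pivot reaction has zero arm there).
Potted plant: 9.29 × 9.8 = 91.04 N down at 2.724 m → arm 2.724 m, τ = 91.04 × 2.724 = 248 N·m counterclockwise.
Bucket of sand: 18.9 × 9.8 = 185.2 N down at 0.4 m → arm 0.4 m, τ = 185.2 × 0.4 = 74.08 N·m counterclockwise.
Net moment of the loads = 322.1 N·m counterclockwise.
The upward force F acts at the left end, arm 3.49 m, giving F × 3.49 clockwise.
Στ = 0 ⇒ F × 3.49 = 322.1 ⇒ F = 322.1 / 3.49 = 92.3 N.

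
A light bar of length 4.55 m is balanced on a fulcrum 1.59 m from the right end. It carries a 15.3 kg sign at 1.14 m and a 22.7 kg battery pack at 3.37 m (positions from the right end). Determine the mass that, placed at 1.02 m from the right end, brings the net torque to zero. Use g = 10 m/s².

m ≈ 58.8 kg

About the fulcrum (at 1.59 m from the right end):
Sign: 15.3 × 10 = 153 N down at 1.14 m → arm 0.45 m, τ = 153 × 0.45 = 68.85 N·m clockwise.
Battery pack: 22.7 × 10 = 227 N down at 3.37 m → arm 1.78 m, τ = 227 × 1.78 = 404.1 N·m counterclockwise.
Net moment of known loads = 335.2 N·m counterclockwise.
An unknown mass m at 1.02 m has arm 0.57 m; its moment is m·g·0.57 clockwise.
For rotational equilibrium, m × 10 × 0.57 = 335.2, so m = 335.2 / (10 × 0.57) = 58.8 kg.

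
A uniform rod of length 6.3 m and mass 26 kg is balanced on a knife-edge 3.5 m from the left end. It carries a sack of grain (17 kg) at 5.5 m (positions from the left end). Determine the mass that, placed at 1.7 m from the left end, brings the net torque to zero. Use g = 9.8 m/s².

m ≈ 13.8 kg

Choose the knife-edge (at 3.5 m from the left end) as the axis so the support reaction has zero arm there.
Beam weight: 26 × 9.8 = 254.8 N down at 3.15 m → arm 0.35 m, τ = 254.8 × 0.35 = 89.18 N·m counterclockwise.
Sack of grain: 17 × 9.8 = 166.6 N down at 5.5 m → arm 2 m, τ = 166.6 × 2 = 333.2 N·m clockwise.
Net moment of known loads = 244 N·m clockwise.
An unknown mass m at 1.7 m has arm 1.8 m; its moment is m·g·1.8 counterclockwise.
Balancing moments: m × 9.8 × 1.8 = 244, giving m = 244 / (9.8 × 1.8) = 13.8 kg.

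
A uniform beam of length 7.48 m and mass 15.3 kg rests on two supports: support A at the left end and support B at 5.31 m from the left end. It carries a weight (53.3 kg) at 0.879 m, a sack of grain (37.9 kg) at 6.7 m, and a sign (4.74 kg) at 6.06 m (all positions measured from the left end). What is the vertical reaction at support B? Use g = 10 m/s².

Sum moments about support A (its reaction then has zero moment arm).
Beam weight: 15.3 × 10 = 153 N down at 3.74 m → arm 3.74 m, τ = 153 × 3.74 = 572.2 N·m clockwise.
Weight: 53.3 × 10 = 533 N down at 0.879 m → arm 0.879 m, τ = 533 × 0.879 = 468.5 N·m clockwise.
Sack of grain: 37.9 × 10 = 379 N down at 6.7 m → arm 6.7 m, τ = 379 × 6.7 = 2539 N·m clockwise.
Sign: 4.74 × 10 = 47.4 N down at 6.06 m → arm 6.06 m, τ = 47.4 × 6.06 = 287.2 N·m clockwise.
Net load moment about support A = 3867 N·m clockwise.
Reaction R at support B is upward at 5.31 m, arm 5.31 m → moment R × 5.31 counterclockwise.
For rotational equilibrium, R × 5.31 = 3867, so R = 728 N.

R_B ≈ 728 N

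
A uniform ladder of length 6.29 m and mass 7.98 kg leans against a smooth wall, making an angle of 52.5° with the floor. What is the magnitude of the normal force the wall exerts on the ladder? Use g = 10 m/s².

Sum moments about the foot of the ladder (the floor normal and friction both act there and drop out).
Ladder weight 7.98×10 = 79.8 N acts at 3.145 m along the ladder; its horizontal arm is 3.145·cos52.5° = 1.915 m → τ = 152.8 N·m clockwise.
Wall normal N acts horizontally at the top; its moment arm is the height L sinθ = 6.29·sin52.5° = 4.99 m, counterclockwise.
For rotational equilibrium, N × 4.99 = 152.8, so N = 30.6 N.

N_wall ≈ 30.6 N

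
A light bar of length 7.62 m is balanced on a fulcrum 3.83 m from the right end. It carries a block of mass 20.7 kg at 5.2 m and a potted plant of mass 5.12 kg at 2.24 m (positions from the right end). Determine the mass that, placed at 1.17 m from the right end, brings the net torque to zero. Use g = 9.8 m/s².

Take moments about the fulcrum (at 3.83 m from the right end).
Block: 20.7 × 9.8 = 202.9 N down at 5.2 m → arm 1.37 m, τ = 202.9 × 1.37 = 278 N·m counterclockwise.
Potted plant: 5.12 × 9.8 = 50.18 N down at 2.24 m → arm 1.59 m, τ = 50.18 × 1.59 = 79.79 N·m clockwise.
Net moment of known loads = 198.2 N·m counterclockwise.
An unknown mass m at 1.17 m has arm 2.66 m; its moment is m·g·2.66 clockwise.
Setting net torque to zero: m × 9.8 × 2.66 = 198.2 → m = 198.2 / (9.8 × 2.66) = 7.6 kg.

m ≈ 7.6 kg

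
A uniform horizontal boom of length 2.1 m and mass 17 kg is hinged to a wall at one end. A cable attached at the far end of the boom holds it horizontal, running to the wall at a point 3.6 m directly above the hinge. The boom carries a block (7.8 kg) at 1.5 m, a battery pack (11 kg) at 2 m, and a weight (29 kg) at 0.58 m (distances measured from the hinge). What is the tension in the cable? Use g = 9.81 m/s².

Choose the hinge as the axis so the unknown hinge reaction has zero arm there.
Beam weight: 17 × 9.81 = 166.8 N down at 1.05 m → arm 1.05 m, τ = 166.8 × 1.05 = 175.1 N·m clockwise.
Block: 7.8 × 9.81 = 76.52 N down at 1.5 m → arm 1.5 m, τ = 76.52 × 1.5 = 114.8 N·m clockwise.
Battery pack: 11 × 9.81 = 107.9 N down at 2 m → arm 2 m, τ = 107.9 × 2 = 215.8 N·m clockwise.
Weight: 29 × 9.81 = 284.5 N down at 0.58 m → arm 0.58 m, τ = 284.5 × 0.58 = 165 N·m clockwise.
Total clockwise load moment = 670.7 N·m.
The cable tension T acts at 2.1 m; only its component perpendicular to the boom, T sinθ, produces torque. sinθ = h/√(h²+d²) = 3.6/√(3.6²+2.1²) = 0.8638.
Setting net torque to zero: T × 2.1 × 0.8638 = 670.7 → T = 670.7 / 1.814 = 370 N.

T ≈ 370 N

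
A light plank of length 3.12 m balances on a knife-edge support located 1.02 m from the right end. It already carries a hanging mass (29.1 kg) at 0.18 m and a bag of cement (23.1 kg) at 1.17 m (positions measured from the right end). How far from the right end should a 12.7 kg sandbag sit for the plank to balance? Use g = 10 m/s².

Sum moments about the knife-edge support (at 1.02 m from the right end) (the support reaction has zero arm there).
Hanging mass: 29.1 × 10 = 291 N down at 0.18 m → arm 0.84 m, τ = 291 × 0.84 = 244.4 N·m clockwise.
Bag of cement: 23.1 × 10 = 231 N down at 1.17 m → arm 0.15 m, τ = 231 × 0.15 = 34.65 N·m counterclockwise.
Net moment of existing loads = 209.8 N·m clockwise.
The sandbag weighs 12.7 × 10 = 127 N and must supply an equal counterclockwise moment, so its lever arm about the knife-edge support is 209.8 / 127 = 1.65 m.
That puts it at 1.02 + 1.65 = 2.67 m from the right end.

x ≈ 2.67 m from the right end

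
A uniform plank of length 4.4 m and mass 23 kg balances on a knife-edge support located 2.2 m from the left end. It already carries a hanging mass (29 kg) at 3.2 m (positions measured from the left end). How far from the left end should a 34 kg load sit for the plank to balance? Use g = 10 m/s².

Taking torques about the knife-edge support (at 2.2 m from the left end):
Beam weight: acts at the knife-edge support, moment arm 0 → no torque.
Hanging mass: 29 × 10 = 290 N down at 3.2 m → arm 1 m, τ = 290 × 1 = 290 N·m clockwise.
Net moment of existing loads = 290 N·m clockwise.
The load weighs 34 × 10 = 340 N and must supply an equal counterclockwise moment, so its lever arm about the knife-edge support is 290 / 340 = 0.853 m.
That puts it at 2.2 − 0.853 = 1.35 m from the left end.

x ≈ 1.35 m from the left end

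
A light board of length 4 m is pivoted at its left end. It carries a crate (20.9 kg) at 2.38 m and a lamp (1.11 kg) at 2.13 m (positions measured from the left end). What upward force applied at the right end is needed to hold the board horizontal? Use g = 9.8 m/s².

F ≈ 128 N

Taking torques about the left end:
Crate: 20.9 × 9.8 = 204.8 N down at 2.38 m → arm 2.38 m, τ = 204.8 × 2.38 = 487.4 N·m clockwise.
Lamp: 1.11 × 9.8 = 10.88 N down at 2.13 m → arm 2.13 m, τ = 10.88 × 2.13 = 23.17 N·m clockwise.
Net moment of the loads = 510.6 N·m clockwise.
The upward force F acts at the right end, arm 4 m, giving F × 4 counterclockwise.
Setting net torque to zero: F × 4 = 510.6 → F = 510.6 / 4 = 128 N.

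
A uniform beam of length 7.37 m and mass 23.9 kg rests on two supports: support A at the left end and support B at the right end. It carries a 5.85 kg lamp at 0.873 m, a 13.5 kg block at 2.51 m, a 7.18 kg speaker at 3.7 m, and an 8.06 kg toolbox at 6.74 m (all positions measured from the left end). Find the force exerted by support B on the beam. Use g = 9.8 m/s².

About support A:
Beam weight: 23.9 × 9.8 = 234.2 N down at 3.685 m → arm 3.685 m, τ = 234.2 × 3.685 = 863 N·m clockwise.
Lamp: 5.85 × 9.8 = 57.33 N down at 0.873 m → arm 0.873 m, τ = 57.33 × 0.873 = 50.05 N·m clockwise.
Block: 13.5 × 9.8 = 132.3 N down at 2.51 m → arm 2.51 m, τ = 132.3 × 2.51 = 332.1 N·m clockwise.
Speaker: 7.18 × 9.8 = 70.36 N down at 3.7 m → arm 3.7 m, τ = 70.36 × 3.7 = 260.3 N·m clockwise.
Toolbox: 8.06 × 9.8 = 78.99 N down at 6.74 m → arm 6.74 m, τ = 78.99 × 6.74 = 532.4 N·m clockwise.
Net load moment about support A = 2038 N·m clockwise.
Reaction R at support B is upward at 7.37 m, arm 7.37 m → moment R × 7.37 counterclockwise.
Setting net torque to zero: R × 7.37 = 2038 → R = 277 N.

R_B ≈ 277 N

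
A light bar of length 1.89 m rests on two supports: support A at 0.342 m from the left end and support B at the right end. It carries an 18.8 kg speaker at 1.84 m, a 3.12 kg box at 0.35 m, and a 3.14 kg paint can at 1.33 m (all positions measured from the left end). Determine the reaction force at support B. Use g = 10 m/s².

Taking torques about support A:
Speaker: 18.8 × 10 = 188 N down at 1.84 m → arm 1.498 m, τ = 188 × 1.498 = 281.6 N·m clockwise.
Box: 3.12 × 10 = 31.2 N down at 0.35 m → arm 0.008 m, τ = 31.2 × 0.008 = 0.2496 N·m clockwise.
Paint can: 3.14 × 10 = 31.4 N down at 1.33 m → arm 0.988 m, τ = 31.4 × 0.988 = 31.02 N·m clockwise.
Net load moment about support A = 312.9 N·m clockwise.
Reaction R at support B is upward at 1.89 m, arm 1.548 m → moment R × 1.548 counterclockwise.
For rotational equilibrium, R × 1.548 = 312.9, so R = 202 N.

R_B ≈ 202 N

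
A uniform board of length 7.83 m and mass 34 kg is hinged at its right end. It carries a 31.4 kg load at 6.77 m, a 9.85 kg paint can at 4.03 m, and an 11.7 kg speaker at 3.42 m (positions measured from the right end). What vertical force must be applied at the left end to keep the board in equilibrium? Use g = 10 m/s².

Taking torques about the right end:
Beam weight: 34 × 10 = 340 N down at 3.915 m → arm 3.915 m, τ = 340 × 3.915 = 1331 N·m counterclockwise.
Load: 31.4 × 10 = 314 N down at 6.77 m → arm 6.77 m, τ = 314 × 6.77 = 2126 N·m counterclockwise.
Paint can: 9.85 × 10 = 98.5 N down at 4.03 m → arm 4.03 m, τ = 98.5 × 4.03 = 397 N·m counterclockwise.
Speaker: 11.7 × 10 = 117 N down at 3.42 m → arm 3.42 m, τ = 117 × 3.42 = 400.1 N·m counterclockwise.
Net moment of the loads = 4254 N·m counterclockwise.
The upward force F acts at the left end, arm 7.83 m, giving F × 7.83 clockwise.
For rotational equilibrium, F × 7.83 = 4254, so F = 4254 / 7.83 = 543 N.

F ≈ 543 N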